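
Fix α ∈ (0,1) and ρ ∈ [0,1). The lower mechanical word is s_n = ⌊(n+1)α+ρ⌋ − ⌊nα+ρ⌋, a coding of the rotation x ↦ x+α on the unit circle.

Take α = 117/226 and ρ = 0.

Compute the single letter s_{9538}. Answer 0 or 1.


(n+1)α + ρ = (9539·117) / 226 = 1116063/226
nα + ρ     = (9538·117) / 226 = 1115946/226
⌊1116063/226⌋ = 4938,  ⌊1115946/226⌋ = 4937
s_{9538} = 4938 − 4937 = 1

1


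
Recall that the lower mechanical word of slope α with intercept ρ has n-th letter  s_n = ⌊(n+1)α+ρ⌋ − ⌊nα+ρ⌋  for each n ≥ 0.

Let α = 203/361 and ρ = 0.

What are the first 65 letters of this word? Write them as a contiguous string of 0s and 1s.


n=0: ⌊(1·203)/361⌋ − ⌊(0·203)/361⌋ = ⌊203/361⌋ − ⌊0/361⌋ = 0 − 0 = 0
n=1: ⌊(2·203)/361⌋ − ⌊(1·203)/361⌋ = ⌊406/361⌋ − ⌊203/361⌋ = 1 − 0 = 1
n=2: ⌊(3·203)/361⌋ − ⌊(2·203)/361⌋ = ⌊609/361⌋ − ⌊406/361⌋ = 1 − 1 = 0
n=3: ⌊(4·203)/361⌋ − ⌊(3·203)/361⌋ = ⌊812/361⌋ − ⌊609/361⌋ = 2 − 1 = 1
n=4: ⌊(5·203)/361⌋ − ⌊(4·203)/361⌋ = ⌊1015/361⌋ − ⌊812/361⌋ = 2 − 2 = 0
n=5: ⌊(6·203)/361⌋ − ⌊(5·203)/361⌋ = ⌊1218/361⌋ − ⌊1015/361⌋ = 3 − 2 = 1
n=6: ⌊(7·203)/361⌋ − ⌊(6·203)/361⌋ = ⌊1421/361⌋ − ⌊1218/361⌋ = 3 − 3 = 0
n=7: ⌊(8·203)/361⌋ − ⌊(7·203)/361⌋ = ⌊1624/361⌋ − ⌊1421/361⌋ = 4 − 3 = 1
n=8: ⌊(9·203)/361⌋ − ⌊(8·203)/361⌋ = ⌊1827/361⌋ − ⌊1624/361⌋ = 5 − 4 = 1
n=9: ⌊(10·203)/361⌋ − ⌊(9·203)/361⌋ = ⌊2030/361⌋ − ⌊1827/361⌋ = 5 − 5 = 0
n=10: ⌊(11·203)/361⌋ − ⌊(10·203)/361⌋ = ⌊2233/361⌋ − ⌊2030/361⌋ = 6 − 5 = 1
n=11: ⌊(12·203)/361⌋ − ⌊(11·203)/361⌋ = ⌊2436/361⌋ − ⌊2233/361⌋ = 6 − 6 = 0
n=12: ⌊(13·203)/361⌋ − ⌊(12·203)/361⌋ = ⌊2639/361⌋ − ⌊2436/361⌋ = 7 − 6 = 1
n=13: ⌊(14·203)/361⌋ − ⌊(13·203)/361⌋ = ⌊2842/361⌋ − ⌊2639/361⌋ = 7 − 7 = 0
n=14: ⌊(15·203)/361⌋ − ⌊(14·203)/361⌋ = ⌊3045/361⌋ − ⌊2842/361⌋ = 8 − 7 = 1
n=15: ⌊(16·203)/361⌋ − ⌊(15·203)/361⌋ = ⌊3248/361⌋ − ⌊3045/361⌋ = 8 − 8 = 0
n=16: ⌊(17·203)/361⌋ − ⌊(16·203)/361⌋ = ⌊3451/361⌋ − ⌊3248/361⌋ = 9 − 8 = 1
n=17: ⌊(18·203)/361⌋ − ⌊(17·203)/361⌋ = ⌊3654/361⌋ − ⌊3451/361⌋ = 10 − 9 = 1
n=18: ⌊(19·203)/361⌋ − ⌊(18·203)/361⌋ = ⌊3857/361⌋ − ⌊3654/361⌋ = 10 − 10 = 0
n=19: ⌊(20·203)/361⌋ − ⌊(19·203)/361⌋ = ⌊4060/361⌋ − ⌊3857/361⌋ = 11 − 10 = 1
n=20: ⌊(21·203)/361⌋ − ⌊(20·203)/361⌋ = ⌊4263/361⌋ − ⌊4060/361⌋ = 11 − 11 = 0
n=21: ⌊(22·203)/361⌋ − ⌊(21·203)/361⌋ = ⌊4466/361⌋ − ⌊4263/361⌋ = 12 − 11 = 1
n=22: ⌊(23·203)/361⌋ − ⌊(22·203)/361⌋ = ⌊4669/361⌋ − ⌊4466/361⌋ = 12 − 12 = 0
n=23: ⌊(24·203)/361⌋ − ⌊(23·203)/361⌋ = ⌊4872/361⌋ − ⌊4669/361⌋ = 13 − 12 = 1
n=24: ⌊(25·203)/361⌋ − ⌊(24·203)/361⌋ = ⌊5075/361⌋ − ⌊4872/361⌋ = 14 − 13 = 1
n=25: ⌊(26·203)/361⌋ − ⌊(25·203)/361⌋ = ⌊5278/361⌋ − ⌊5075/361⌋ = 14 − 14 = 0
n=26: ⌊(27·203)/361⌋ − ⌊(26·203)/361⌋ = ⌊5481/361⌋ − ⌊5278/361⌋ = 15 − 14 = 1
n=27: ⌊(28·203)/361⌋ − ⌊(27·203)/361⌋ = ⌊5684/361⌋ − ⌊5481/361⌋ = 15 − 15 = 0
n=28: ⌊(29·203)/361⌋ − ⌊(28·203)/361⌋ = ⌊5887/361⌋ − ⌊5684/361⌋ = 16 − 15 = 1
n=29: ⌊(30·203)/361⌋ − ⌊(29·203)/361⌋ = ⌊6090/361⌋ − ⌊5887/361⌋ = 16 − 16 = 0
n=30: ⌊(31·203)/361⌋ − ⌊(30·203)/361⌋ = ⌊6293/361⌋ − ⌊6090/361⌋ = 17 − 16 = 1
n=31: ⌊(32·203)/361⌋ − ⌊(31·203)/361⌋ = ⌊6496/361⌋ − ⌊6293/361⌋ = 17 − 17 = 0
n=32: ⌊(33·203)/361⌋ − ⌊(32·203)/361⌋ = ⌊6699/361⌋ − ⌊6496/361⌋ = 18 − 17 = 1
n=33: ⌊(34·203)/361⌋ − ⌊(33·203)/361⌋ = ⌊6902/361⌋ − ⌊6699/361⌋ = 19 − 18 = 1
n=34: ⌊(35·203)/361⌋ − ⌊(34·203)/361⌋ = ⌊7105/361⌋ − ⌊6902/361⌋ = 19 − 19 = 0
n=35: ⌊(36·203)/361⌋ − ⌊(35·203)/361⌋ = ⌊7308/361⌋ − ⌊7105/361⌋ = 20 − 19 = 1
n=36: ⌊(37·203)/361⌋ − ⌊(36·203)/361⌋ = ⌊7511/361⌋ − ⌊7308/361⌋ = 20 − 20 = 0
n=37: ⌊(38·203)/361⌋ − ⌊(37·203)/361⌋ = ⌊7714/361⌋ − ⌊7511/361⌋ = 21 − 20 = 1
n=38: ⌊(39·203)/361⌋ − ⌊(38·203)/361⌋ = ⌊7917/361⌋ − ⌊7714/361⌋ = 21 − 21 = 0
n=39: ⌊(40·203)/361⌋ − ⌊(39·203)/361⌋ = ⌊8120/361⌋ − ⌊7917/361⌋ = 22 − 21 = 1
n=40: ⌊(41·203)/361⌋ − ⌊(40·203)/361⌋ = ⌊8323/361⌋ − ⌊8120/361⌋ = 23 − 22 = 1
n=41: ⌊(42·203)/361⌋ − ⌊(41·203)/361⌋ = ⌊8526/361⌋ − ⌊8323/361⌋ = 23 − 23 = 0
n=42: ⌊(43·203)/361⌋ − ⌊(42·203)/361⌋ = ⌊8729/361⌋ − ⌊8526/361⌋ = 24 − 23 = 1
n=43: ⌊(44·203)/361⌋ − ⌊(43·203)/361⌋ = ⌊8932/361⌋ − ⌊8729/361⌋ = 24 − 24 = 0
n=44: ⌊(45·203)/361⌋ − ⌊(44·203)/361⌋ = ⌊9135/361⌋ − ⌊8932/361⌋ = 25 − 24 = 1
n=45: ⌊(46·203)/361⌋ − ⌊(45·203)/361⌋ = ⌊9338/361⌋ − ⌊9135/361⌋ = 25 − 25 = 0
n=46: ⌊(47·203)/361⌋ − ⌊(46·203)/361⌋ = ⌊9541/361⌋ − ⌊9338/361⌋ = 26 − 25 = 1
n=47: ⌊(48·203)/361⌋ − ⌊(47·203)/361⌋ = ⌊9744/361⌋ − ⌊9541/361⌋ = 26 − 26 = 0
n=48: ⌊(49·203)/361⌋ − ⌊(48·203)/361⌋ = ⌊9947/361⌋ − ⌊9744/361⌋ = 27 − 26 = 1
n=49: ⌊(50·203)/361⌋ − ⌊(49·203)/361⌋ = ⌊10150/361⌋ − ⌊9947/361⌋ = 28 − 27 = 1
n=50: ⌊(51·203)/361⌋ − ⌊(50·203)/361⌋ = ⌊10353/361⌋ − ⌊10150/361⌋ = 28 − 28 = 0
n=51: ⌊(52·203)/361⌋ − ⌊(51·203)/361⌋ = ⌊10556/361⌋ − ⌊10353/361⌋ = 29 − 28 = 1
n=52: ⌊(53·203)/361⌋ − ⌊(52·203)/361⌋ = ⌊10759/361⌋ − ⌊10556/361⌋ = 29 − 29 = 0
n=53: ⌊(54·203)/361⌋ − ⌊(53·203)/361⌋ = ⌊10962/361⌋ − ⌊10759/361⌋ = 30 − 29 = 1
n=54: ⌊(55·203)/361⌋ − ⌊(54·203)/361⌋ = ⌊11165/361⌋ − ⌊10962/361⌋ = 30 − 30 = 0
n=55: ⌊(56·203)/361⌋ − ⌊(55·203)/361⌋ = ⌊11368/361⌋ − ⌊11165/361⌋ = 31 − 30 = 1
n=56: ⌊(57·203)/361⌋ − ⌊(56·203)/361⌋ = ⌊11571/361⌋ − ⌊11368/361⌋ = 32 − 31 = 1
n=57: ⌊(58·203)/361⌋ − ⌊(57·203)/361⌋ = ⌊11774/361⌋ − ⌊11571/361⌋ = 32 − 32 = 0
n=58: ⌊(59·203)/361⌋ − ⌊(58·203)/361⌋ = ⌊11977/361⌋ − ⌊11774/361⌋ = 33 − 32 = 1
n=59: ⌊(60·203)/361⌋ − ⌊(59·203)/361⌋ = ⌊12180/361⌋ − ⌊11977/361⌋ = 33 − 33 = 0
n=60: ⌊(61·203)/361⌋ − ⌊(60·203)/361⌋ = ⌊12383/361⌋ − ⌊12180/361⌋ = 34 − 33 = 1
n=61: ⌊(62·203)/361⌋ − ⌊(61·203)/361⌋ = ⌊12586/361⌋ − ⌊12383/361⌋ = 34 − 34 = 0
n=62: ⌊(63·203)/361⌋ − ⌊(62·203)/361⌋ = ⌊12789/361⌋ − ⌊12586/361⌋ = 35 − 34 = 1
n=63: ⌊(64·203)/361⌋ − ⌊(63·203)/361⌋ = ⌊12992/361⌋ − ⌊12789/361⌋ = 35 − 35 = 0
n=64: ⌊(65·203)/361⌋ − ⌊(64·203)/361⌋ = ⌊13195/361⌋ − ⌊12992/361⌋ = 36 − 35 = 1

01010101101010101101010110101010110101011010101011010101101010101


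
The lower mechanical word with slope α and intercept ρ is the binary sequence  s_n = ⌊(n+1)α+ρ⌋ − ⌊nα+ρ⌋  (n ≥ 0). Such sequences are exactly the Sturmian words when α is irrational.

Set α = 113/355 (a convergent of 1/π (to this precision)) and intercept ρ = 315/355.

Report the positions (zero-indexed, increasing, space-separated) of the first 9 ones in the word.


0 3 6 9 12 16 19 22 25

n=0: ⌊428/355⌋−⌊315/355⌋ = 1−0 = 1  ← one
n=1: ⌊541/355⌋−⌊428/355⌋ = 1−1 = 0
n=2: ⌊654/355⌋−⌊541/355⌋ = 1−1 = 0
n=3: ⌊767/355⌋−⌊654/355⌋ = 2−1 = 1  ← one
n=4: ⌊880/355⌋−⌊767/355⌋ = 2−2 = 0
n=5: ⌊993/355⌋−⌊880/355⌋ = 2−2 = 0
n=6: ⌊1106/355⌋−⌊993/355⌋ = 3−2 = 1  ← one
n=7: ⌊1219/355⌋−⌊1106/355⌋ = 3−3 = 0
n=8: ⌊1332/355⌋−⌊1219/355⌋ = 3−3 = 0
n=9: ⌊1445/355⌋−⌊1332/355⌋ = 4−3 = 1  ← one
n=10: ⌊1558/355⌋−⌊1445/355⌋ = 4−4 = 0
n=11: ⌊1671/355⌋−⌊1558/355⌋ = 4−4 = 0
n=12: ⌊1784/355⌋−⌊1671/355⌋ = 5−4 = 1  ← one
n=13: ⌊1897/355⌋−⌊1784/355⌋ = 5−5 = 0
n=14: ⌊2010/355⌋−⌊1897/355⌋ = 5−5 = 0
n=15: ⌊2123/355⌋−⌊2010/355⌋ = 5−5 = 0
n=16: ⌊2236/355⌋−⌊2123/355⌋ = 6−5 = 1  ← one
n=17: ⌊2349/355⌋−⌊2236/355⌋ = 6−6 = 0
n=18: ⌊2462/355⌋−⌊2349/355⌋ = 6−6 = 0
n=19: ⌊2575/355⌋−⌊2462/355⌋ = 7−6 = 1  ← one
n=20: ⌊2688/355⌋−⌊2575/355⌋ = 7−7 = 0
n=21: ⌊2801/355⌋−⌊2688/355⌋ = 7−7 = 0
n=22: ⌊2914/355⌋−⌊2801/355⌋ = 8−7 = 1  ← one
n=23: ⌊3027/355⌋−⌊2914/355⌋ = 8−8 = 0
n=24: ⌊3140/355⌋−⌊3027/355⌋ = 8−8 = 0
n=25: ⌊3253/355⌋−⌊3140/355⌋ = 9−8 = 1  ← one
positions of the first 9 ones: 0 3 6 9 12 16 19 22 25


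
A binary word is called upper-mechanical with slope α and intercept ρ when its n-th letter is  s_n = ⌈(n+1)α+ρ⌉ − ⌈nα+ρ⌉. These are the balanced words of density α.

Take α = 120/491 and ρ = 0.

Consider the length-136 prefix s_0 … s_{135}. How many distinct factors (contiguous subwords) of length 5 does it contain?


6

t_n = ⌈(n·120)/491⌉ for n = 0 … 136:
  n=0…9: ⌈0/491⌉=0 ⌈120/491⌉=1 ⌈240/491⌉=1 ⌈360/491⌉=1 ⌈480/491⌉=1 ⌈600/491⌉=2 ⌈720/491⌉=2 ⌈840/491⌉=2 ⌈960/491⌉=2 ⌈1080/491⌉=3
  n=10…19: ⌈1200/491⌉=3 ⌈1320/491⌉=3 ⌈1440/491⌉=3 ⌈1560/491⌉=4 ⌈1680/491⌉=4 ⌈1800/491⌉=4 ⌈1920/491⌉=4 ⌈2040/491⌉=5 ⌈2160/491⌉=5 ⌈2280/491⌉=5
  n=20…29: ⌈2400/491⌉=5 ⌈2520/491⌉=6 ⌈2640/491⌉=6 ⌈2760/491⌉=6 ⌈2880/491⌉=6 ⌈3000/491⌉=7 ⌈3120/491⌉=7 ⌈3240/491⌉=7 ⌈3360/491⌉=7 ⌈3480/491⌉=8
  n=30…39: ⌈3600/491⌉=8 ⌈3720/491⌉=8 ⌈3840/491⌉=8 ⌈3960/491⌉=9 ⌈4080/491⌉=9 ⌈4200/491⌉=9 ⌈4320/491⌉=9 ⌈4440/491⌉=10 ⌈4560/491⌉=10 ⌈4680/491⌉=10
  n=40…49: ⌈4800/491⌉=10 ⌈4920/491⌉=11 ⌈5040/491⌉=11 ⌈5160/491⌉=11 ⌈5280/491⌉=11 ⌈5400/491⌉=11 ⌈5520/491⌉=12 ⌈5640/491⌉=12 ⌈5760/491⌉=12 ⌈5880/491⌉=12
  n=50…59: ⌈6000/491⌉=13 ⌈6120/491⌉=13 ⌈6240/491⌉=13 ⌈6360/491⌉=13 ⌈6480/491⌉=14 ⌈6600/491⌉=14 ⌈6720/491⌉=14 ⌈6840/491⌉=14 ⌈6960/491⌉=15 ⌈7080/491⌉=15
  n=60…69: ⌈7200/491⌉=15 ⌈7320/491⌉=15 ⌈7440/491⌉=16 ⌈7560/491⌉=16 ⌈7680/491⌉=16 ⌈7800/491⌉=16 ⌈7920/491⌉=17 ⌈8040/491⌉=17 ⌈8160/491⌉=17 ⌈8280/491⌉=17
  n=70…79: ⌈8400/491⌉=18 ⌈8520/491⌉=18 ⌈8640/491⌉=18 ⌈8760/491⌉=18 ⌈8880/491⌉=19 ⌈9000/491⌉=19 ⌈9120/491⌉=19 ⌈9240/491⌉=19 ⌈9360/491⌉=20 ⌈9480/491⌉=20
  n=80…89: ⌈9600/491⌉=20 ⌈9720/491⌉=20 ⌈9840/491⌉=21 ⌈9960/491⌉=21 ⌈10080/491⌉=21 ⌈10200/491⌉=21 ⌈10320/491⌉=22 ⌈10440/491⌉=22 ⌈10560/491⌉=22 ⌈10680/491⌉=22
  n=90…99: ⌈10800/491⌉=22 ⌈10920/491⌉=23 ⌈11040/491⌉=23 ⌈11160/491⌉=23 ⌈11280/491⌉=23 ⌈11400/491⌉=24 ⌈11520/491⌉=24 ⌈11640/491⌉=24 ⌈11760/491⌉=24 ⌈11880/491⌉=25
  n=100…109: ⌈12000/491⌉=25 ⌈12120/491⌉=25 ⌈12240/491⌉=25 ⌈12360/491⌉=26 ⌈12480/491⌉=26 ⌈12600/491⌉=26 ⌈12720/491⌉=26 ⌈12840/491⌉=27 ⌈12960/491⌉=27 ⌈13080/491⌉=27
  n=110…119: ⌈13200/491⌉=27 ⌈13320/491⌉=28 ⌈13440/491⌉=28 ⌈13560/491⌉=28 ⌈13680/491⌉=28 ⌈13800/491⌉=29 ⌈13920/491⌉=29 ⌈14040/491⌉=29 ⌈14160/491⌉=29 ⌈14280/491⌉=30
  n=120…129: ⌈14400/491⌉=30 ⌈14520/491⌉=30 ⌈14640/491⌉=30 ⌈14760/491⌉=31 ⌈14880/491⌉=31 ⌈15000/491⌉=31 ⌈15120/491⌉=31 ⌈15240/491⌉=32 ⌈15360/491⌉=32 ⌈15480/491⌉=32
  n=130…136: ⌈15600/491⌉=32 ⌈15720/491⌉=33 ⌈15840/491⌉=33 ⌈15960/491⌉=33 ⌈16080/491⌉=33 ⌈16200/491⌉=33 ⌈16320/491⌉=34
s_n = t_(n+1) − t_n for n = 0 … 135 gives
prefix = 1000100010001000100010001000100010001000100001000100010001000100010001000100010001000100001000100010001000100010001000100010001000100001
slide a length-5 window over [0..4] … [131..135] (132 windows); first occurrence of each distinct factor:
  [  0..  4] 10001
  [  1..  5] 00010
  [  2..  6] 00100
  [  3..  7] 01000
  [ 40.. 44] 10000
  [ 41.. 45] 00001
  (the other 126 windows repeat one of these)
distinct factors: {00001, 00010, 00100, 01000, 10000, 10001}
count = 6  (Sturmian bound for length 5 is 6)


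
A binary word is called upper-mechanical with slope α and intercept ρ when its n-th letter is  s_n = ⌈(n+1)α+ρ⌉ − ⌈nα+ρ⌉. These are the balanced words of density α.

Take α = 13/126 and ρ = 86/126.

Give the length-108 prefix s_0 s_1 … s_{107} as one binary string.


000100000000100000000010000000001000000001000000000100000000010000000010000000001000000000100000000010000000

n=0: ⌈(1·13+86)/126⌉ − ⌈(0·13+86)/126⌉ = ⌈99/126⌉ − ⌈86/126⌉ = 1 − 1 = 0
n=1: ⌈(2·13+86)/126⌉ − ⌈(1·13+86)/126⌉ = ⌈112/126⌉ − ⌈99/126⌉ = 1 − 1 = 0
n=2: ⌈(3·13+86)/126⌉ − ⌈(2·13+86)/126⌉ = ⌈125/126⌉ − ⌈112/126⌉ = 1 − 1 = 0
n=3: ⌈(4·13+86)/126⌉ − ⌈(3·13+86)/126⌉ = ⌈138/126⌉ − ⌈125/126⌉ = 2 − 1 = 1
n=4: ⌈(5·13+86)/126⌉ − ⌈(4·13+86)/126⌉ = ⌈151/126⌉ − ⌈138/126⌉ = 2 − 2 = 0
n=5: ⌈(6·13+86)/126⌉ − ⌈(5·13+86)/126⌉ = ⌈164/126⌉ − ⌈151/126⌉ = 2 − 2 = 0
n=6: ⌈(7·13+86)/126⌉ − ⌈(6·13+86)/126⌉ = ⌈177/126⌉ − ⌈164/126⌉ = 2 − 2 = 0
n=7: ⌈(8·13+86)/126⌉ − ⌈(7·13+86)/126⌉ = ⌈190/126⌉ − ⌈177/126⌉ = 2 − 2 = 0
n=8: ⌈(9·13+86)/126⌉ − ⌈(8·13+86)/126⌉ = ⌈203/126⌉ − ⌈190/126⌉ = 2 − 2 = 0
n=9: ⌈(10·13+86)/126⌉ − ⌈(9·13+86)/126⌉ = ⌈216/126⌉ − ⌈203/126⌉ = 2 − 2 = 0
n=10: ⌈(11·13+86)/126⌉ − ⌈(10·13+86)/126⌉ = ⌈229/126⌉ − ⌈216/126⌉ = 2 − 2 = 0
n=11: ⌈(12·13+86)/126⌉ − ⌈(11·13+86)/126⌉ = ⌈242/126⌉ − ⌈229/126⌉ = 2 − 2 = 0
n=12: ⌈(13·13+86)/126⌉ − ⌈(12·13+86)/126⌉ = ⌈255/126⌉ − ⌈242/126⌉ = 3 − 2 = 1
n=13: ⌈(14·13+86)/126⌉ − ⌈(13·13+86)/126⌉ = ⌈268/126⌉ − ⌈255/126⌉ = 3 − 3 = 0
n=14: ⌈(15·13+86)/126⌉ − ⌈(14·13+86)/126⌉ = ⌈281/126⌉ − ⌈268/126⌉ = 3 − 3 = 0
n=15: ⌈(16·13+86)/126⌉ − ⌈(15·13+86)/126⌉ = ⌈294/126⌉ − ⌈281/126⌉ = 3 − 3 = 0
n=16: ⌈(17·13+86)/126⌉ − ⌈(16·13+86)/126⌉ = ⌈307/126⌉ − ⌈294/126⌉ = 3 − 3 = 0
n=17: ⌈(18·13+86)/126⌉ − ⌈(17·13+86)/126⌉ = ⌈320/126⌉ − ⌈307/126⌉ = 3 − 3 = 0
n=18: ⌈(19·13+86)/126⌉ − ⌈(18·13+86)/126⌉ = ⌈333/126⌉ − ⌈320/126⌉ = 3 − 3 = 0
n=19: ⌈(20·13+86)/126⌉ − ⌈(19·13+86)/126⌉ = ⌈346/126⌉ − ⌈333/126⌉ = 3 − 3 = 0
n=20: ⌈(21·13+86)/126⌉ − ⌈(20·13+86)/126⌉ = ⌈359/126⌉ − ⌈346/126⌉ = 3 − 3 = 0
n=21: ⌈(22·13+86)/126⌉ − ⌈(21·13+86)/126⌉ = ⌈372/126⌉ − ⌈359/126⌉ = 3 − 3 = 0
n=22: ⌈(23·13+86)/126⌉ − ⌈(22·13+86)/126⌉ = ⌈385/126⌉ − ⌈372/126⌉ = 4 − 3 = 1
n=23: ⌈(24·13+86)/126⌉ − ⌈(23·13+86)/126⌉ = ⌈398/126⌉ − ⌈385/126⌉ = 4 − 4 = 0
n=24: ⌈(25·13+86)/126⌉ − ⌈(24·13+86)/126⌉ = ⌈411/126⌉ − ⌈398/126⌉ = 4 − 4 = 0
n=25: ⌈(26·13+86)/126⌉ − ⌈(25·13+86)/126⌉ = ⌈424/126⌉ − ⌈411/126⌉ = 4 − 4 = 0
n=26: ⌈(27·13+86)/126⌉ − ⌈(26·13+86)/126⌉ = ⌈437/126⌉ − ⌈424/126⌉ = 4 − 4 = 0
n=27: ⌈(28·13+86)/126⌉ − ⌈(27·13+86)/126⌉ = ⌈450/126⌉ − ⌈437/126⌉ = 4 − 4 = 0
n=28: ⌈(29·13+86)/126⌉ − ⌈(28·13+86)/126⌉ = ⌈463/126⌉ − ⌈450/126⌉ = 4 − 4 = 0
n=29: ⌈(30·13+86)/126⌉ − ⌈(29·13+86)/126⌉ = ⌈476/126⌉ − ⌈463/126⌉ = 4 − 4 = 0
n=30: ⌈(31·13+86)/126⌉ − ⌈(30·13+86)/126⌉ = ⌈489/126⌉ − ⌈476/126⌉ = 4 − 4 = 0
n=31: ⌈(32·13+86)/126⌉ − ⌈(31·13+86)/126⌉ = ⌈502/126⌉ − ⌈489/126⌉ = 4 − 4 = 0
n=32: ⌈(33·13+86)/126⌉ − ⌈(32·13+86)/126⌉ = ⌈515/126⌉ − ⌈502/126⌉ = 5 − 4 = 1
n=33: ⌈(34·13+86)/126⌉ − ⌈(33·13+86)/126⌉ = ⌈528/126⌉ − ⌈515/126⌉ = 5 − 5 = 0
n=34: ⌈(35·13+86)/126⌉ − ⌈(34·13+86)/126⌉ = ⌈541/126⌉ − ⌈528/126⌉ = 5 − 5 = 0
n=35: ⌈(36·13+86)/126⌉ − ⌈(35·13+86)/126⌉ = ⌈554/126⌉ − ⌈541/126⌉ = 5 − 5 = 0
n=36: ⌈(37·13+86)/126⌉ − ⌈(36·13+86)/126⌉ = ⌈567/126⌉ − ⌈554/126⌉ = 5 − 5 = 0
n=37: ⌈(38·13+86)/126⌉ − ⌈(37·13+86)/126⌉ = ⌈580/126⌉ − ⌈567/126⌉ = 5 − 5 = 0
n=38: ⌈(39·13+86)/126⌉ − ⌈(38·13+86)/126⌉ = ⌈593/126⌉ − ⌈580/126⌉ = 5 − 5 = 0
n=39: ⌈(40·13+86)/126⌉ − ⌈(39·13+86)/126⌉ = ⌈606/126⌉ − ⌈593/126⌉ = 5 − 5 = 0
n=40: ⌈(41·13+86)/126⌉ − ⌈(40·13+86)/126⌉ = ⌈619/126⌉ − ⌈606/126⌉ = 5 − 5 = 0
n=41: ⌈(42·13+86)/126⌉ − ⌈(41·13+86)/126⌉ = ⌈632/126⌉ − ⌈619/126⌉ = 6 − 5 = 1
n=42: ⌈(43·13+86)/126⌉ − ⌈(42·13+86)/126⌉ = ⌈645/126⌉ − ⌈632/126⌉ = 6 − 6 = 0
n=43: ⌈(44·13+86)/126⌉ − ⌈(43·13+86)/126⌉ = ⌈658/126⌉ − ⌈645/126⌉ = 6 − 6 = 0
n=44: ⌈(45·13+86)/126⌉ − ⌈(44·13+86)/126⌉ = ⌈671/126⌉ − ⌈658/126⌉ = 6 − 6 = 0
n=45: ⌈(46·13+86)/126⌉ − ⌈(45·13+86)/126⌉ = ⌈684/126⌉ − ⌈671/126⌉ = 6 − 6 = 0
n=46: ⌈(47·13+86)/126⌉ − ⌈(46·13+86)/126⌉ = ⌈697/126⌉ − ⌈684/126⌉ = 6 − 6 = 0
n=47: ⌈(48·13+86)/126⌉ − ⌈(47·13+86)/126⌉ = ⌈710/126⌉ − ⌈697/126⌉ = 6 − 6 = 0
n=48: ⌈(49·13+86)/126⌉ − ⌈(48·13+86)/126⌉ = ⌈723/126⌉ − ⌈710/126⌉ = 6 − 6 = 0
n=49: ⌈(50·13+86)/126⌉ − ⌈(49·13+86)/126⌉ = ⌈736/126⌉ − ⌈723/126⌉ = 6 − 6 = 0
n=50: ⌈(51·13+86)/126⌉ − ⌈(50·13+86)/126⌉ = ⌈749/126⌉ − ⌈736/126⌉ = 6 − 6 = 0
n=51: ⌈(52·13+86)/126⌉ − ⌈(51·13+86)/126⌉ = ⌈762/126⌉ − ⌈749/126⌉ = 7 − 6 = 1
n=52: ⌈(53·13+86)/126⌉ − ⌈(52·13+86)/126⌉ = ⌈775/126⌉ − ⌈762/126⌉ = 7 − 7 = 0
n=53: ⌈(54·13+86)/126⌉ − ⌈(53·13+86)/126⌉ = ⌈788/126⌉ − ⌈775/126⌉ = 7 − 7 = 0
n=54: ⌈(55·13+86)/126⌉ − ⌈(54·13+86)/126⌉ = ⌈801/126⌉ − ⌈788/126⌉ = 7 − 7 = 0
n=55: ⌈(56·13+86)/126⌉ − ⌈(55·13+86)/126⌉ = ⌈814/126⌉ − ⌈801/126⌉ = 7 − 7 = 0
n=56: ⌈(57·13+86)/126⌉ − ⌈(56·13+86)/126⌉ = ⌈827/126⌉ − ⌈814/126⌉ = 7 − 7 = 0
n=57: ⌈(58·13+86)/126⌉ − ⌈(57·13+86)/126⌉ = ⌈840/126⌉ − ⌈827/126⌉ = 7 − 7 = 0
n=58: ⌈(59·13+86)/126⌉ − ⌈(58·13+86)/126⌉ = ⌈853/126⌉ − ⌈840/126⌉ = 7 − 7 = 0
n=59: ⌈(60·13+86)/126⌉ − ⌈(59·13+86)/126⌉ = ⌈866/126⌉ − ⌈853/126⌉ = 7 − 7 = 0
n=60: ⌈(61·13+86)/126⌉ − ⌈(60·13+86)/126⌉ = ⌈879/126⌉ − ⌈866/126⌉ = 7 − 7 = 0
n=61: ⌈(62·13+86)/126⌉ − ⌈(61·13+86)/126⌉ = ⌈892/126⌉ − ⌈879/126⌉ = 8 − 7 = 1
n=62: ⌈(63·13+86)/126⌉ − ⌈(62·13+86)/126⌉ = ⌈905/126⌉ − ⌈892/126⌉ = 8 − 8 = 0
n=63: ⌈(64·13+86)/126⌉ − ⌈(63·13+86)/126⌉ = ⌈918/126⌉ − ⌈905/126⌉ = 8 − 8 = 0
n=64: ⌈(65·13+86)/126⌉ − ⌈(64·13+86)/126⌉ = ⌈931/126⌉ − ⌈918/126⌉ = 8 − 8 = 0
n=65: ⌈(66·13+86)/126⌉ − ⌈(65·13+86)/126⌉ = ⌈944/126⌉ − ⌈931/126⌉ = 8 − 8 = 0
n=66: ⌈(67·13+86)/126⌉ − ⌈(66·13+86)/126⌉ = ⌈957/126⌉ − ⌈944/126⌉ = 8 − 8 = 0
n=67: ⌈(68·13+86)/126⌉ − ⌈(67·13+86)/126⌉ = ⌈970/126⌉ − ⌈957/126⌉ = 8 − 8 = 0
n=68: ⌈(69·13+86)/126⌉ − ⌈(68·13+86)/126⌉ = ⌈983/126⌉ − ⌈970/126⌉ = 8 − 8 = 0
n=69: ⌈(70·13+86)/126⌉ − ⌈(69·13+86)/126⌉ = ⌈996/126⌉ − ⌈983/126⌉ = 8 − 8 = 0
n=70: ⌈(71·13+86)/126⌉ − ⌈(70·13+86)/126⌉ = ⌈1009/126⌉ − ⌈996/126⌉ = 9 − 8 = 1
n=71: ⌈(72·13+86)/126⌉ − ⌈(71·13+86)/126⌉ = ⌈1022/126⌉ − ⌈1009/126⌉ = 9 − 9 = 0
n=72: ⌈(73·13+86)/126⌉ − ⌈(72·13+86)/126⌉ = ⌈1035/126⌉ − ⌈1022/126⌉ = 9 − 9 = 0
n=73: ⌈(74·13+86)/126⌉ − ⌈(73·13+86)/126⌉ = ⌈1048/126⌉ − ⌈1035/126⌉ = 9 − 9 = 0
n=74: ⌈(75·13+86)/126⌉ − ⌈(74·13+86)/126⌉ = ⌈1061/126⌉ − ⌈1048/126⌉ = 9 − 9 = 0
n=75: ⌈(76·13+86)/126⌉ − ⌈(75·13+86)/126⌉ = ⌈1074/126⌉ − ⌈1061/126⌉ = 9 − 9 = 0
n=76: ⌈(77·13+86)/126⌉ − ⌈(76·13+86)/126⌉ = ⌈1087/126⌉ − ⌈1074/126⌉ = 9 − 9 = 0
n=77: ⌈(78·13+86)/126⌉ − ⌈(77·13+86)/126⌉ = ⌈1100/126⌉ − ⌈1087/126⌉ = 9 − 9 = 0
n=78: ⌈(79·13+86)/126⌉ − ⌈(78·13+86)/126⌉ = ⌈1113/126⌉ − ⌈1100/126⌉ = 9 − 9 = 0
n=79: ⌈(80·13+86)/126⌉ − ⌈(79·13+86)/126⌉ = ⌈1126/126⌉ − ⌈1113/126⌉ = 9 − 9 = 0
n=80: ⌈(81·13+86)/126⌉ − ⌈(80·13+86)/126⌉ = ⌈1139/126⌉ − ⌈1126/126⌉ = 10 − 9 = 1
n=81: ⌈(82·13+86)/126⌉ − ⌈(81·13+86)/126⌉ = ⌈1152/126⌉ − ⌈1139/126⌉ = 10 − 10 = 0
n=82: ⌈(83·13+86)/126⌉ − ⌈(82·13+86)/126⌉ = ⌈1165/126⌉ − ⌈1152/126⌉ = 10 − 10 = 0
n=83: ⌈(84·13+86)/126⌉ − ⌈(83·13+86)/126⌉ = ⌈1178/126⌉ − ⌈1165/126⌉ = 10 − 10 = 0
n=84: ⌈(85·13+86)/126⌉ − ⌈(84·13+86)/126⌉ = ⌈1191/126⌉ − ⌈1178/126⌉ = 10 − 10 = 0
n=85: ⌈(86·13+86)/126⌉ − ⌈(85·13+86)/126⌉ = ⌈1204/126⌉ − ⌈1191/126⌉ = 10 − 10 = 0
n=86: ⌈(87·13+86)/126⌉ − ⌈(86·13+86)/126⌉ = ⌈1217/126⌉ − ⌈1204/126⌉ = 10 − 10 = 0
n=87: ⌈(88·13+86)/126⌉ − ⌈(87·13+86)/126⌉ = ⌈1230/126⌉ − ⌈1217/126⌉ = 10 − 10 = 0
n=88: ⌈(89·13+86)/126⌉ − ⌈(88·13+86)/126⌉ = ⌈1243/126⌉ − ⌈1230/126⌉ = 10 − 10 = 0
n=89: ⌈(90·13+86)/126⌉ − ⌈(89·13+86)/126⌉ = ⌈1256/126⌉ − ⌈1243/126⌉ = 10 − 10 = 0
n=90: ⌈(91·13+86)/126⌉ − ⌈(90·13+86)/126⌉ = ⌈1269/126⌉ − ⌈1256/126⌉ = 11 − 10 = 1
n=91: ⌈(92·13+86)/126⌉ − ⌈(91·13+86)/126⌉ = ⌈1282/126⌉ − ⌈1269/126⌉ = 11 − 11 = 0
n=92: ⌈(93·13+86)/126⌉ − ⌈(92·13+86)/126⌉ = ⌈1295/126⌉ − ⌈1282/126⌉ = 11 − 11 = 0
n=93: ⌈(94·13+86)/126⌉ − ⌈(93·13+86)/126⌉ = ⌈1308/126⌉ − ⌈1295/126⌉ = 11 − 11 = 0
n=94: ⌈(95·13+86)/126⌉ − ⌈(94·13+86)/126⌉ = ⌈1321/126⌉ − ⌈1308/126⌉ = 11 − 11 = 0
n=95: ⌈(96·13+86)/126⌉ − ⌈(95·13+86)/126⌉ = ⌈1334/126⌉ − ⌈1321/126⌉ = 11 − 11 = 0
n=96: ⌈(97·13+86)/126⌉ − ⌈(96·13+86)/126⌉ = ⌈1347/126⌉ − ⌈1334/126⌉ = 11 − 11 = 0
n=97: ⌈(98·13+86)/126⌉ − ⌈(97·13+86)/126⌉ = ⌈1360/126⌉ − ⌈1347/126⌉ = 11 − 11 = 0
n=98: ⌈(99·13+86)/126⌉ − ⌈(98·13+86)/126⌉ = ⌈1373/126⌉ − ⌈1360/126⌉ = 11 − 11 = 0
n=99: ⌈(100·13+86)/126⌉ − ⌈(99·13+86)/126⌉ = ⌈1386/126⌉ − ⌈1373/126⌉ = 11 − 11 = 0
n=100: ⌈(101·13+86)/126⌉ − ⌈(100·13+86)/126⌉ = ⌈1399/126⌉ − ⌈1386/126⌉ = 12 − 11 = 1
n=101: ⌈(102·13+86)/126⌉ − ⌈(101·13+86)/126⌉ = ⌈1412/126⌉ − ⌈1399/126⌉ = 12 − 12 = 0
n=102: ⌈(103·13+86)/126⌉ − ⌈(102·13+86)/126⌉ = ⌈1425/126⌉ − ⌈1412/126⌉ = 12 − 12 = 0
n=103: ⌈(104·13+86)/126⌉ − ⌈(103·13+86)/126⌉ = ⌈1438/126⌉ − ⌈1425/126⌉ = 12 − 12 = 0
n=104: ⌈(105·13+86)/126⌉ − ⌈(104·13+86)/126⌉ = ⌈1451/126⌉ − ⌈1438/126⌉ = 12 − 12 = 0
n=105: ⌈(106·13+86)/126⌉ − ⌈(105·13+86)/126⌉ = ⌈1464/126⌉ − ⌈1451/126⌉ = 12 − 12 = 0
n=106: ⌈(107·13+86)/126⌉ − ⌈(106·13+86)/126⌉ = ⌈1477/126⌉ − ⌈1464/126⌉ = 12 − 12 = 0
n=107: ⌈(108·13+86)/126⌉ − ⌈(107·13+86)/126⌉ = ⌈1490/126⌉ − ⌈1477/126⌉ = 12 − 12 = 0


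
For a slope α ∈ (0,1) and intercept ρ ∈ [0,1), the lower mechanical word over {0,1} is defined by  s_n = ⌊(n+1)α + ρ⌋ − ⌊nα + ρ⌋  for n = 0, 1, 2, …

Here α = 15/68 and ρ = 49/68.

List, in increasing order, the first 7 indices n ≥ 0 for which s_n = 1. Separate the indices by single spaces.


n=0: ⌊64/68⌋−⌊49/68⌋ = 0−0 = 0
n=1: ⌊79/68⌋−⌊64/68⌋ = 1−0 = 1  ← one
n=2: ⌊94/68⌋−⌊79/68⌋ = 1−1 = 0
n=3: ⌊109/68⌋−⌊94/68⌋ = 1−1 = 0
n=4: ⌊124/68⌋−⌊109/68⌋ = 1−1 = 0
n=5: ⌊139/68⌋−⌊124/68⌋ = 2−1 = 1  ← one
n=6: ⌊154/68⌋−⌊139/68⌋ = 2−2 = 0
n=7: ⌊169/68⌋−⌊154/68⌋ = 2−2 = 0
n=8: ⌊184/68⌋−⌊169/68⌋ = 2−2 = 0
n=9: ⌊199/68⌋−⌊184/68⌋ = 2−2 = 0
n=10: ⌊214/68⌋−⌊199/68⌋ = 3−2 = 1  ← one
n=11: ⌊229/68⌋−⌊214/68⌋ = 3−3 = 0
n=12: ⌊244/68⌋−⌊229/68⌋ = 3−3 = 0
n=13: ⌊259/68⌋−⌊244/68⌋ = 3−3 = 0
n=14: ⌊274/68⌋−⌊259/68⌋ = 4−3 = 1  ← one
n=15: ⌊289/68⌋−⌊274/68⌋ = 4−4 = 0
n=16: ⌊304/68⌋−⌊289/68⌋ = 4−4 = 0
n=17: ⌊319/68⌋−⌊304/68⌋ = 4−4 = 0
n=18: ⌊334/68⌋−⌊319/68⌋ = 4−4 = 0
n=19: ⌊349/68⌋−⌊334/68⌋ = 5−4 = 1  ← one
n=20: ⌊364/68⌋−⌊349/68⌋ = 5−5 = 0
n=21: ⌊379/68⌋−⌊364/68⌋ = 5−5 = 0
n=22: ⌊394/68⌋−⌊379/68⌋ = 5−5 = 0
n=23: ⌊409/68⌋−⌊394/68⌋ = 6−5 = 1  ← one
n=24: ⌊424/68⌋−⌊409/68⌋ = 6−6 = 0
n=25: ⌊439/68⌋−⌊424/68⌋ = 6−6 = 0
n=26: ⌊454/68⌋−⌊439/68⌋ = 6−6 = 0
n=27: ⌊469/68⌋−⌊454/68⌋ = 6−6 = 0
n=28: ⌊484/68⌋−⌊469/68⌋ = 7−6 = 1  ← one
positions of the first 7 ones: 1 5 10 14 19 23 28

1 5 10 14 19 23 28


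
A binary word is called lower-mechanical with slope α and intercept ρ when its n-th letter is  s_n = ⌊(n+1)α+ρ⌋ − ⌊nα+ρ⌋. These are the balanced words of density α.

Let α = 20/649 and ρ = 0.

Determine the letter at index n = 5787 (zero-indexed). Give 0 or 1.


0

(n+1)α + ρ = (5788·20) / 649 = 115760/649
nα + ρ     = (5787·20) / 649 = 115740/649
⌊115760/649⌋ = 178,  ⌊115740/649⌋ = 178
s_{5787} = 178 − 178 = 0


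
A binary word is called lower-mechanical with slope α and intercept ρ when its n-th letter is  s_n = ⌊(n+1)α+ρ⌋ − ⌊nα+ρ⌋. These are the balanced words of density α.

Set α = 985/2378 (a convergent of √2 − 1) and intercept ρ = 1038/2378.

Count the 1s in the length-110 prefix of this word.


#1s = Σ_{n=0}^{109} s_n = Σ_{n=0}^{109} (⌊(n+1)α+ρ⌋ − ⌊nα+ρ⌋)
the sum telescopes: every ⌊nα+ρ⌋ with 0 < n < 110 appears once with + and once with −, leaving ⌊110α+ρ⌋ − ⌊0·α+ρ⌋
110α + ρ = (110·985 + 1038) / 2378 = 109388/2378
ρ = 1038/2378
⌊109388/2378⌋ = 46,  ⌊1038/2378⌋ = 0
#1s = 46 − 0 = 46

46


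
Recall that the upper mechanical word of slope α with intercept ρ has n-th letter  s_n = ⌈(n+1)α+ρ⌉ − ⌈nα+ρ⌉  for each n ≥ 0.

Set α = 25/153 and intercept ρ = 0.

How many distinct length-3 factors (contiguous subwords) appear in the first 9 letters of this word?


4

t_n = ⌈(n·25)/153⌉ for n = 0 … 9:
  n=0…9: ⌈0/153⌉=0 ⌈25/153⌉=1 ⌈50/153⌉=1 ⌈75/153⌉=1 ⌈100/153⌉=1 ⌈125/153⌉=1 ⌈150/153⌉=1 ⌈175/153⌉=2 ⌈200/153⌉=2 ⌈225/153⌉=2
s_n = t_(n+1) − t_n for n = 0 … 8 gives
prefix = 100000100
slide a length-3 window over [0..2] … [6..8] (7 windows); first occurrence of each distinct factor:
  [  0..  2] 100
  [  1..  3] 000
  [  4..  6] 001
  [  5..  7] 010
  (the other 3 windows repeat one of these)
distinct factors: {000, 001, 010, 100}
count = 4  (Sturmian bound for length 3 is 4)


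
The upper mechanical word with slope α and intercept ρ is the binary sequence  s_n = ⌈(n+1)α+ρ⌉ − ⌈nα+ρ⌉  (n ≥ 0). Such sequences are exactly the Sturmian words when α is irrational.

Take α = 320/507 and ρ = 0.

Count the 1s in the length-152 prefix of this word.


#1s = Σ_{n=0}^{151} s_n = Σ_{n=0}^{151} (⌈(n+1)α+ρ⌉ − ⌈nα+ρ⌉)
the sum telescopes: every ⌈nα+ρ⌉ with 0 < n < 152 appears once with + and once with −, leaving ⌈152α+ρ⌉ − ⌈0·α+ρ⌉
152α + ρ = (152·320) / 507 = 48640/507
ρ = 0/507
⌈48640/507⌉ = 96,  ⌈0/507⌉ = 0
#1s = 96 − 0 = 96

96


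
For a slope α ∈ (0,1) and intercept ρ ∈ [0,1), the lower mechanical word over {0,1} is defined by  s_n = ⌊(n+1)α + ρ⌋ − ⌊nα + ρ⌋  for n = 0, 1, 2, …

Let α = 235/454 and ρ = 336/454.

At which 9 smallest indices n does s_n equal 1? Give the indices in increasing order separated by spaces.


0 2 4 6 8 10 12 14 15

n=0: ⌊571/454⌋−⌊336/454⌋ = 1−0 = 1  ← one
n=1: ⌊806/454⌋−⌊571/454⌋ = 1−1 = 0
n=2: ⌊1041/454⌋−⌊806/454⌋ = 2−1 = 1  ← one
n=3: ⌊1276/454⌋−⌊1041/454⌋ = 2−2 = 0
n=4: ⌊1511/454⌋−⌊1276/454⌋ = 3−2 = 1  ← one
n=5: ⌊1746/454⌋−⌊1511/454⌋ = 3−3 = 0
n=6: ⌊1981/454⌋−⌊1746/454⌋ = 4−3 = 1  ← one
n=7: ⌊2216/454⌋−⌊1981/454⌋ = 4−4 = 0
n=8: ⌊2451/454⌋−⌊2216/454⌋ = 5−4 = 1  ← one
n=9: ⌊2686/454⌋−⌊2451/454⌋ = 5−5 = 0
n=10: ⌊2921/454⌋−⌊2686/454⌋ = 6−5 = 1  ← one
n=11: ⌊3156/454⌋−⌊2921/454⌋ = 6−6 = 0
n=12: ⌊3391/454⌋−⌊3156/454⌋ = 7−6 = 1  ← one
n=13: ⌊3626/454⌋−⌊3391/454⌋ = 7−7 = 0
n=14: ⌊3861/454⌋−⌊3626/454⌋ = 8−7 = 1  ← one
n=15: ⌊4096/454⌋−⌊3861/454⌋ = 9−8 = 1  ← one
positions of the first 9 ones: 0 2 4 6 8 10 12 14 15


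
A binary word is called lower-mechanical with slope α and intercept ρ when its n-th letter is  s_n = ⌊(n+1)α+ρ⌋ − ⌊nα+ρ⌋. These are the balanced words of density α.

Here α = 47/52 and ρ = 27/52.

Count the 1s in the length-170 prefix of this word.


154

#1s = Σ_{n=0}^{169} s_n = Σ_{n=0}^{169} (⌊(n+1)α+ρ⌋ − ⌊nα+ρ⌋)
the sum telescopes: every ⌊nα+ρ⌋ with 0 < n < 170 appears once with + and once with −, leaving ⌊170α+ρ⌋ − ⌊0·α+ρ⌋
170α + ρ = (170·47 + 27) / 52 = 8017/52
ρ = 27/52
⌊8017/52⌋ = 154,  ⌊27/52⌋ = 0
#1s = 154 − 0 = 154


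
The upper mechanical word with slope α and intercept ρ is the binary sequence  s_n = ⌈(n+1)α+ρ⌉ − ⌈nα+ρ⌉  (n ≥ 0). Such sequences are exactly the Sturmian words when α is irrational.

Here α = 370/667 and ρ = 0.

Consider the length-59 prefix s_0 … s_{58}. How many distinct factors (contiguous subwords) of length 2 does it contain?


t_n = ⌈(n·370)/667⌉ for n = 0 … 59:
  n=0…9: ⌈0/667⌉=0 ⌈370/667⌉=1 ⌈740/667⌉=2 ⌈1110/667⌉=2 ⌈1480/667⌉=3 ⌈1850/667⌉=3 ⌈2220/667⌉=4 ⌈2590/667⌉=4 ⌈2960/667⌉=5 ⌈3330/667⌉=5
  n=10…19: ⌈3700/667⌉=6 ⌈4070/667⌉=7 ⌈4440/667⌉=7 ⌈4810/667⌉=8 ⌈5180/667⌉=8 ⌈5550/667⌉=9 ⌈5920/667⌉=9 ⌈6290/667⌉=10 ⌈6660/667⌉=10 ⌈7030/667⌉=11
  n=20…29: ⌈7400/667⌉=12 ⌈7770/667⌉=12 ⌈8140/667⌉=13 ⌈8510/667⌉=13 ⌈8880/667⌉=14 ⌈9250/667⌉=14 ⌈9620/667⌉=15 ⌈9990/667⌉=15 ⌈10360/667⌉=16 ⌈10730/667⌉=17
  n=30…39: ⌈11100/667⌉=17 ⌈11470/667⌉=18 ⌈11840/667⌉=18 ⌈12210/667⌉=19 ⌈12580/667⌉=19 ⌈12950/667⌉=20 ⌈13320/667⌉=20 ⌈13690/667⌉=21 ⌈14060/667⌉=22 ⌈14430/667⌉=22
  n=40…49: ⌈14800/667⌉=23 ⌈15170/667⌉=23 ⌈15540/667⌉=24 ⌈15910/667⌉=24 ⌈16280/667⌉=25 ⌈16650/667⌉=25 ⌈17020/667⌉=26 ⌈17390/667⌉=27 ⌈17760/667⌉=27 ⌈18130/667⌉=28
  n=50…59: ⌈18500/667⌉=28 ⌈18870/667⌉=29 ⌈19240/667⌉=29 ⌈19610/667⌉=30 ⌈19980/667⌉=30 ⌈20350/667⌉=31 ⌈20720/667⌉=32 ⌈21090/667⌉=32 ⌈21460/667⌉=33 ⌈21830/667⌉=33
s_n = t_(n+1) − t_n for n = 0 … 58 gives
prefix = 11010101011010101011010101011010101011010101011010101011010
slide a length-2 window over [0..1] … [57..58] (58 windows); first occurrence of each distinct factor:
  [  0..  1] 11
  [  1..  2] 10
  [  2..  3] 01
  (the other 55 windows repeat one of these)
distinct factors: {01, 10, 11}
count = 3  (Sturmian bound for length 2 is 3)

3


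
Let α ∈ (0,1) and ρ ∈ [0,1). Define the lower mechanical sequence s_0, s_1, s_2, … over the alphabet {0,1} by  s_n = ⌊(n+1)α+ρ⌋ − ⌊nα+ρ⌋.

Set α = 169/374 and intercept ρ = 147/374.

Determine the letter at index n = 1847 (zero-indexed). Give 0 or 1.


(n+1)α + ρ = (1848·169 + 147) / 374 = 312459/374
nα + ρ     = (1847·169 + 147) / 374 = 312290/374
⌊312459/374⌋ = 835,  ⌊312290/374⌋ = 835
s_{1847} = 835 − 835 = 0

0


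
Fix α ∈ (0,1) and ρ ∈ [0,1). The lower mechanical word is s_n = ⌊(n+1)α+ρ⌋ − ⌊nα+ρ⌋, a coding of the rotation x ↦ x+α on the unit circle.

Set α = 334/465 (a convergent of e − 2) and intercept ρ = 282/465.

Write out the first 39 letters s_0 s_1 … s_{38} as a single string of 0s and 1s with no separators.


n=0: ⌊(1·334+282)/465⌋ − ⌊(0·334+282)/465⌋ = ⌊616/465⌋ − ⌊282/465⌋ = 1 − 0 = 1
n=1: ⌊(2·334+282)/465⌋ − ⌊(1·334+282)/465⌋ = ⌊950/465⌋ − ⌊616/465⌋ = 2 − 1 = 1
n=2: ⌊(3·334+282)/465⌋ − ⌊(2·334+282)/465⌋ = ⌊1284/465⌋ − ⌊950/465⌋ = 2 − 2 = 0
n=3: ⌊(4·334+282)/465⌋ − ⌊(3·334+282)/465⌋ = ⌊1618/465⌋ − ⌊1284/465⌋ = 3 − 2 = 1
n=4: ⌊(5·334+282)/465⌋ − ⌊(4·334+282)/465⌋ = ⌊1952/465⌋ − ⌊1618/465⌋ = 4 − 3 = 1
n=5: ⌊(6·334+282)/465⌋ − ⌊(5·334+282)/465⌋ = ⌊2286/465⌋ − ⌊1952/465⌋ = 4 − 4 = 0
n=6: ⌊(7·334+282)/465⌋ − ⌊(6·334+282)/465⌋ = ⌊2620/465⌋ − ⌊2286/465⌋ = 5 − 4 = 1
n=7: ⌊(8·334+282)/465⌋ − ⌊(7·334+282)/465⌋ = ⌊2954/465⌋ − ⌊2620/465⌋ = 6 − 5 = 1
n=8: ⌊(9·334+282)/465⌋ − ⌊(8·334+282)/465⌋ = ⌊3288/465⌋ − ⌊2954/465⌋ = 7 − 6 = 1
n=9: ⌊(10·334+282)/465⌋ − ⌊(9·334+282)/465⌋ = ⌊3622/465⌋ − ⌊3288/465⌋ = 7 − 7 = 0
n=10: ⌊(11·334+282)/465⌋ − ⌊(10·334+282)/465⌋ = ⌊3956/465⌋ − ⌊3622/465⌋ = 8 − 7 = 1
n=11: ⌊(12·334+282)/465⌋ − ⌊(11·334+282)/465⌋ = ⌊4290/465⌋ − ⌊3956/465⌋ = 9 − 8 = 1
n=12: ⌊(13·334+282)/465⌋ − ⌊(12·334+282)/465⌋ = ⌊4624/465⌋ − ⌊4290/465⌋ = 9 − 9 = 0
n=13: ⌊(14·334+282)/465⌋ − ⌊(13·334+282)/465⌋ = ⌊4958/465⌋ − ⌊4624/465⌋ = 10 − 9 = 1
n=14: ⌊(15·334+282)/465⌋ − ⌊(14·334+282)/465⌋ = ⌊5292/465⌋ − ⌊4958/465⌋ = 11 − 10 = 1
n=15: ⌊(16·334+282)/465⌋ − ⌊(15·334+282)/465⌋ = ⌊5626/465⌋ − ⌊5292/465⌋ = 12 − 11 = 1
n=16: ⌊(17·334+282)/465⌋ − ⌊(16·334+282)/465⌋ = ⌊5960/465⌋ − ⌊5626/465⌋ = 12 − 12 = 0
n=17: ⌊(18·334+282)/465⌋ − ⌊(17·334+282)/465⌋ = ⌊6294/465⌋ − ⌊5960/465⌋ = 13 − 12 = 1
n=18: ⌊(19·334+282)/465⌋ − ⌊(18·334+282)/465⌋ = ⌊6628/465⌋ − ⌊6294/465⌋ = 14 − 13 = 1
n=19: ⌊(20·334+282)/465⌋ − ⌊(19·334+282)/465⌋ = ⌊6962/465⌋ − ⌊6628/465⌋ = 14 − 14 = 0
n=20: ⌊(21·334+282)/465⌋ − ⌊(20·334+282)/465⌋ = ⌊7296/465⌋ − ⌊6962/465⌋ = 15 − 14 = 1
n=21: ⌊(22·334+282)/465⌋ − ⌊(21·334+282)/465⌋ = ⌊7630/465⌋ − ⌊7296/465⌋ = 16 − 15 = 1
n=22: ⌊(23·334+282)/465⌋ − ⌊(22·334+282)/465⌋ = ⌊7964/465⌋ − ⌊7630/465⌋ = 17 − 16 = 1
n=23: ⌊(24·334+282)/465⌋ − ⌊(23·334+282)/465⌋ = ⌊8298/465⌋ − ⌊7964/465⌋ = 17 − 17 = 0
n=24: ⌊(25·334+282)/465⌋ − ⌊(24·334+282)/465⌋ = ⌊8632/465⌋ − ⌊8298/465⌋ = 18 − 17 = 1
n=25: ⌊(26·334+282)/465⌋ − ⌊(25·334+282)/465⌋ = ⌊8966/465⌋ − ⌊8632/465⌋ = 19 − 18 = 1
n=26: ⌊(27·334+282)/465⌋ − ⌊(26·334+282)/465⌋ = ⌊9300/465⌋ − ⌊8966/465⌋ = 20 − 19 = 1
n=27: ⌊(28·334+282)/465⌋ − ⌊(27·334+282)/465⌋ = ⌊9634/465⌋ − ⌊9300/465⌋ = 20 − 20 = 0
n=28: ⌊(29·334+282)/465⌋ − ⌊(28·334+282)/465⌋ = ⌊9968/465⌋ − ⌊9634/465⌋ = 21 − 20 = 1
n=29: ⌊(30·334+282)/465⌋ − ⌊(29·334+282)/465⌋ = ⌊10302/465⌋ − ⌊9968/465⌋ = 22 − 21 = 1
n=30: ⌊(31·334+282)/465⌋ − ⌊(30·334+282)/465⌋ = ⌊10636/465⌋ − ⌊10302/465⌋ = 22 − 22 = 0
n=31: ⌊(32·334+282)/465⌋ − ⌊(31·334+282)/465⌋ = ⌊10970/465⌋ − ⌊10636/465⌋ = 23 − 22 = 1
n=32: ⌊(33·334+282)/465⌋ − ⌊(32·334+282)/465⌋ = ⌊11304/465⌋ − ⌊10970/465⌋ = 24 − 23 = 1
n=33: ⌊(34·334+282)/465⌋ − ⌊(33·334+282)/465⌋ = ⌊11638/465⌋ − ⌊11304/465⌋ = 25 − 24 = 1
n=34: ⌊(35·334+282)/465⌋ − ⌊(34·334+282)/465⌋ = ⌊11972/465⌋ − ⌊11638/465⌋ = 25 − 25 = 0
n=35: ⌊(36·334+282)/465⌋ − ⌊(35·334+282)/465⌋ = ⌊12306/465⌋ − ⌊11972/465⌋ = 26 − 25 = 1
n=36: ⌊(37·334+282)/465⌋ − ⌊(36·334+282)/465⌋ = ⌊12640/465⌋ − ⌊12306/465⌋ = 27 − 26 = 1
n=37: ⌊(38·334+282)/465⌋ − ⌊(37·334+282)/465⌋ = ⌊12974/465⌋ − ⌊12640/465⌋ = 27 − 27 = 0
n=38: ⌊(39·334+282)/465⌋ − ⌊(38·334+282)/465⌋ = ⌊13308/465⌋ − ⌊12974/465⌋ = 28 − 27 = 1

110110111011011101101110111011011101101


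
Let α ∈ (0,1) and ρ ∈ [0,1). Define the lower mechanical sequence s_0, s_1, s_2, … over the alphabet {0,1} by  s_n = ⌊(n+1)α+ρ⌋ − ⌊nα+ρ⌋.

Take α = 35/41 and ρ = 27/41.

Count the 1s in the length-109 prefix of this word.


#1s = Σ_{n=0}^{108} s_n = Σ_{n=0}^{108} (⌊(n+1)α+ρ⌋ − ⌊nα+ρ⌋)
the sum telescopes: every ⌊nα+ρ⌋ with 0 < n < 109 appears once with + and once with −, leaving ⌊109α+ρ⌋ − ⌊0·α+ρ⌋
109α + ρ = (109·35 + 27) / 41 = 3842/41
ρ = 27/41
⌊3842/41⌋ = 93,  ⌊27/41⌋ = 0
#1s = 93 − 0 = 93

93


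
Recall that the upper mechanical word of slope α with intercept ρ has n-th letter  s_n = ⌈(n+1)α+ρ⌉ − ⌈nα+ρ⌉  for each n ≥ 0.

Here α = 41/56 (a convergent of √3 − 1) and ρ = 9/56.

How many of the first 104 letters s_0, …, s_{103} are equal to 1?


#1s = Σ_{n=0}^{103} s_n = Σ_{n=0}^{103} (⌈(n+1)α+ρ⌉ − ⌈nα+ρ⌉)
the sum telescopes: every ⌈nα+ρ⌉ with 0 < n < 104 appears once with + and once with −, leaving ⌈104α+ρ⌉ − ⌈0·α+ρ⌉
104α + ρ = (104·41 + 9) / 56 = 4273/56
ρ = 9/56
⌈4273/56⌉ = 77,  ⌈9/56⌉ = 1
#1s = 77 − 1 = 76

76


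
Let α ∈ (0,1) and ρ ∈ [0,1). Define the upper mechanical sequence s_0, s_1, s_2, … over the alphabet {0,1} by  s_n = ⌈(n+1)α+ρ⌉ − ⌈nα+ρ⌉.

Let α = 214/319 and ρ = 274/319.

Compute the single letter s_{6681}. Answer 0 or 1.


1

(n+1)α + ρ = (6682·214 + 274) / 319 = 1430222/319
nα + ρ     = (6681·214 + 274) / 319 = 1430008/319
⌈1430222/319⌉ = 4484,  ⌈1430008/319⌉ = 4483
s_{6681} = 4484 − 4483 = 1


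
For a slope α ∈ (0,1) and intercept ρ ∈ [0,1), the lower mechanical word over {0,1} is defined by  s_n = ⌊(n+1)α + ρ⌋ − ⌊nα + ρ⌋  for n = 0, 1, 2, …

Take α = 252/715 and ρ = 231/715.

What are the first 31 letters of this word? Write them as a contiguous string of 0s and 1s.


0100100100100100101001001001001

n=0: ⌊(1·252+231)/715⌋ − ⌊(0·252+231)/715⌋ = ⌊483/715⌋ − ⌊231/715⌋ = 0 − 0 = 0
n=1: ⌊(2·252+231)/715⌋ − ⌊(1·252+231)/715⌋ = ⌊735/715⌋ − ⌊483/715⌋ = 1 − 0 = 1
n=2: ⌊(3·252+231)/715⌋ − ⌊(2·252+231)/715⌋ = ⌊987/715⌋ − ⌊735/715⌋ = 1 − 1 = 0
n=3: ⌊(4·252+231)/715⌋ − ⌊(3·252+231)/715⌋ = ⌊1239/715⌋ − ⌊987/715⌋ = 1 − 1 = 0
n=4: ⌊(5·252+231)/715⌋ − ⌊(4·252+231)/715⌋ = ⌊1491/715⌋ − ⌊1239/715⌋ = 2 − 1 = 1
n=5: ⌊(6·252+231)/715⌋ − ⌊(5·252+231)/715⌋ = ⌊1743/715⌋ − ⌊1491/715⌋ = 2 − 2 = 0
n=6: ⌊(7·252+231)/715⌋ − ⌊(6·252+231)/715⌋ = ⌊1995/715⌋ − ⌊1743/715⌋ = 2 − 2 = 0
n=7: ⌊(8·252+231)/715⌋ − ⌊(7·252+231)/715⌋ = ⌊2247/715⌋ − ⌊1995/715⌋ = 3 − 2 = 1
n=8: ⌊(9·252+231)/715⌋ − ⌊(8·252+231)/715⌋ = ⌊2499/715⌋ − ⌊2247/715⌋ = 3 − 3 = 0
n=9: ⌊(10·252+231)/715⌋ − ⌊(9·252+231)/715⌋ = ⌊2751/715⌋ − ⌊2499/715⌋ = 3 − 3 = 0
n=10: ⌊(11·252+231)/715⌋ − ⌊(10·252+231)/715⌋ = ⌊3003/715⌋ − ⌊2751/715⌋ = 4 − 3 = 1
n=11: ⌊(12·252+231)/715⌋ − ⌊(11·252+231)/715⌋ = ⌊3255/715⌋ − ⌊3003/715⌋ = 4 − 4 = 0
n=12: ⌊(13·252+231)/715⌋ − ⌊(12·252+231)/715⌋ = ⌊3507/715⌋ − ⌊3255/715⌋ = 4 − 4 = 0
n=13: ⌊(14·252+231)/715⌋ − ⌊(13·252+231)/715⌋ = ⌊3759/715⌋ − ⌊3507/715⌋ = 5 − 4 = 1
n=14: ⌊(15·252+231)/715⌋ − ⌊(14·252+231)/715⌋ = ⌊4011/715⌋ − ⌊3759/715⌋ = 5 − 5 = 0
n=15: ⌊(16·252+231)/715⌋ − ⌊(15·252+231)/715⌋ = ⌊4263/715⌋ − ⌊4011/715⌋ = 5 − 5 = 0
n=16: ⌊(17·252+231)/715⌋ − ⌊(16·252+231)/715⌋ = ⌊4515/715⌋ − ⌊4263/715⌋ = 6 − 5 = 1
n=17: ⌊(18·252+231)/715⌋ − ⌊(17·252+231)/715⌋ = ⌊4767/715⌋ − ⌊4515/715⌋ = 6 − 6 = 0
n=18: ⌊(19·252+231)/715⌋ − ⌊(18·252+231)/715⌋ = ⌊5019/715⌋ − ⌊4767/715⌋ = 7 − 6 = 1
n=19: ⌊(20·252+231)/715⌋ − ⌊(19·252+231)/715⌋ = ⌊5271/715⌋ − ⌊5019/715⌋ = 7 − 7 = 0
n=20: ⌊(21·252+231)/715⌋ − ⌊(20·252+231)/715⌋ = ⌊5523/715⌋ − ⌊5271/715⌋ = 7 − 7 = 0
n=21: ⌊(22·252+231)/715⌋ − ⌊(21·252+231)/715⌋ = ⌊5775/715⌋ − ⌊5523/715⌋ = 8 − 7 = 1
n=22: ⌊(23·252+231)/715⌋ − ⌊(22·252+231)/715⌋ = ⌊6027/715⌋ − ⌊5775/715⌋ = 8 − 8 = 0
n=23: ⌊(24·252+231)/715⌋ − ⌊(23·252+231)/715⌋ = ⌊6279/715⌋ − ⌊6027/715⌋ = 8 − 8 = 0
n=24: ⌊(25·252+231)/715⌋ − ⌊(24·252+231)/715⌋ = ⌊6531/715⌋ − ⌊6279/715⌋ = 9 − 8 = 1
n=25: ⌊(26·252+231)/715⌋ − ⌊(25·252+231)/715⌋ = ⌊6783/715⌋ − ⌊6531/715⌋ = 9 − 9 = 0
n=26: ⌊(27·252+231)/715⌋ − ⌊(26·252+231)/715⌋ = ⌊7035/715⌋ − ⌊6783/715⌋ = 9 − 9 = 0
n=27: ⌊(28·252+231)/715⌋ − ⌊(27·252+231)/715⌋ = ⌊7287/715⌋ − ⌊7035/715⌋ = 10 − 9 = 1
n=28: ⌊(29·252+231)/715⌋ − ⌊(28·252+231)/715⌋ = ⌊7539/715⌋ − ⌊7287/715⌋ = 10 − 10 = 0
n=29: ⌊(30·252+231)/715⌋ − ⌊(29·252+231)/715⌋ = ⌊7791/715⌋ − ⌊7539/715⌋ = 10 − 10 = 0
n=30: ⌊(31·252+231)/715⌋ − ⌊(30·252+231)/715⌋ = ⌊8043/715⌋ − ⌊7791/715⌋ = 11 − 10 = 1
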